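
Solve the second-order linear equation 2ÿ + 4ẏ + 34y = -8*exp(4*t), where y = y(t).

y = -4*exp(4*t)/41 + C1*cos(4*t)*exp(-t) + C2*exp(-t)*sin(4*t)

Divide through by 2: y'' + 2y' + 17y = -4*exp(4*t).
Characteristic equation r² + 2r + 17 = 0 has discriminant (2)² - 4·(17) = -64 < 0, so r = -1 ± 4i.
Hence y_h = C1*cos(4*t)*exp(-t) + C2*exp(-t)*sin(4*t).
Try y_p = A*exp(4*t). Substituting into the equation and dividing by exp(4*t) gives A = -4/41, so y_p = -4*exp(4*t)/41.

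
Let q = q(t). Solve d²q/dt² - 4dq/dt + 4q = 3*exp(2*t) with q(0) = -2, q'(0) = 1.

Characteristic equation r² - 4r + 4 = 0 has discriminant (-4)² - 4·(4) = 0, so r = 2 is a repeated root.
Hence q_h = (C1 + C2*t)*exp(2*t).
Since exp(2*t) solves the homogeneous equation (r = 2 is a root of multiplicity 2), multiply the trial by t^2. Try q_p = A*t^2*exp(2*t). Substituting into the equation and dividing by exp(2*t) gives A = 3/2, so q_p = 3*t^2*exp(2*t)/2.
General solution: q = C1*exp(2*t) + 3*t^2*exp(2*t)/2 + C2*t*exp(2*t).
Apply the initial conditions: q(0) = C1 = -2 and q'(0) = C2 + 2*C1 = 1. Solving gives C1 = -2, C2 = 5.

q = -2*exp(2*t) + 5*t*exp(2*t) + 3*t**2*exp(2*t)/2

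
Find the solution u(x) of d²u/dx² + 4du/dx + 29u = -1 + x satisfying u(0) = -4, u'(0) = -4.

u = -33/841 + x/29 - 3331*cos(5*x)*exp(-2*x)/841 - 2011*exp(-2*x)*sin(5*x)/841

Characteristic equation r² + 4r + 29 = 0 has discriminant (4)² - 4·(29) = -100 < 0, so r = -2 ± 5i.
Hence u_h = C1*cos(5*x)*exp(-2*x) + C2*exp(-2*x)*sin(5*x).
For the particular solution try u_p = A0 + A1*x. Substituting and matching coefficients of each power of x gives A0 = -33/841, A1 = 1/29, so u_p = -33/841 + x/29.
General solution: u = -33/841 + x/29 + C1*cos(5*x)*exp(-2*x) + C2*exp(-2*x)*sin(5*x).
Apply the initial conditions: u(0) = -33/841 + C1 = -4 and u'(0) = 1/29 - 2*C1 + 5*C2 = -4. Solving gives C1 = -3331/841, C2 = -2011/841.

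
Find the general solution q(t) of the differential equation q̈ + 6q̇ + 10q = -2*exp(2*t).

Characteristic equation r² + 6r + 10 = 0 has discriminant (6)² - 4·(10) = -4 < 0, so r = -3 ± i.
Hence q_h = C1*cos(t)*exp(-3*t) + C2*exp(-3*t)*sin(t).
Try q_p = A*exp(2*t). Substituting into the equation and dividing by exp(2*t) gives A = -1/13, so q_p = -exp(2*t)/13.

q = -exp(2*t)/13 + C1*cos(t)*exp(-3*t) + C2*exp(-3*t)*sin(t)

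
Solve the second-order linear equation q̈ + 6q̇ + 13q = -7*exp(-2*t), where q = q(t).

Characteristic equation r² + 6r + 13 = 0 has discriminant (6)² - 4·(13) = -16 < 0, so r = -3 ± 2i.
Hence q_h = C1*cos(2*t)*exp(-3*t) + C2*exp(-3*t)*sin(2*t).
Try q_p = A*exp(-2*t). Substituting into the equation and dividing by exp(-2*t) gives A = -7/5, so q_p = -7*exp(-2*t)/5.

q = -7*exp(-2*t)/5 + C1*cos(2*t)*exp(-3*t) + C2*exp(-3*t)*sin(2*t)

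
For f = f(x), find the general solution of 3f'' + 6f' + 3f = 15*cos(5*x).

Divide through by 3: f'' + 2f' + f = 5*cos(5*x).
Characteristic equation r² + 2r + 1 = 0 has discriminant (2)² - 4·(1) = 0, so r = -1 is a repeated root.
Hence f_h = (C1 + C2*x)*exp(-x).
Try f_p = A*cos(5*x) + B*sin(5*x). Substituting and equating the coefficients of cos(5x) and sin(5x) gives A = -30/169, B = 25/338, so f_p = -30*cos(5*x)/169 + 25*sin(5*x)/338.

f = -30*cos(5*x)/169 + 25*sin(5*x)/338 + C1*exp(-x) + C2*x*exp(-x)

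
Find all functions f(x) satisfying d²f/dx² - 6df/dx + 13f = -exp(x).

f = -exp(x)/8 + C1*cos(2*x)*exp(3*x) + C2*exp(3*x)*sin(2*x)

Characteristic equation r² - 6r + 13 = 0 has discriminant (-6)² - 4·(13) = -16 < 0, so r = 3 ± 2i.
Hence f_h = C1*cos(2*x)*exp(3*x) + C2*exp(3*x)*sin(2*x).
Try f_p = A*exp(x). Substituting into the equation and dividing by exp(x) gives A = -1/8, so f_p = -exp(x)/8.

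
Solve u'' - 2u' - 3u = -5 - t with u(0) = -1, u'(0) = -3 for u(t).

Characteristic equation r² - 2r - 3 = 0 factors as (r + 1)(r - 3) = 0, so r = -1, 3.
Hence u_h = C1*exp(-t) + C2*exp(3*t).
For the particular solution try u_p = A0 + A1*t. Substituting and matching coefficients of each power of t gives A0 = 13/9, A1 = 1/3, so u_p = 13/9 + t/3.
General solution: u = 13/9 + t/3 + C1*exp(-t) + C2*exp(3*t).
Apply the initial conditions: u(0) = 13/9 + C1 + C2 = -1 and u'(0) = 1/3 - C1 + 3*C2 = -3. Solving gives C1 = -1, C2 = -13/9.

u = 13/9 - exp(-t) - 13*exp(3*t)/9 + t/3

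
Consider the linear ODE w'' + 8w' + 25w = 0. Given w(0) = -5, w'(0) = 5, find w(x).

Characteristic equation r² + 8r + 25 = 0 has discriminant (8)² - 4·(25) = -36 < 0, so r = -4 ± 3i.
Hence w_h = C1*cos(3*x)*exp(-4*x) + C2*exp(-4*x)*sin(3*x).
Apply the initial conditions: w(0) = C1 = -5 and w'(0) = -4*C1 + 3*C2 = 5. Solving gives C1 = -5, C2 = -5.

w = -5*cos(3*x)*exp(-4*x) - 5*exp(-4*x)*sin(3*x)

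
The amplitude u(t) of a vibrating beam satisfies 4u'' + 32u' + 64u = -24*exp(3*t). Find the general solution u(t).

Divide through by 4: u'' + 8u' + 16u = -6*exp(3*t).
Characteristic equation r² + 8r + 16 = 0 has discriminant (8)² - 4·(16) = 0, so r = -4 is a repeated root.
Hence u_h = (C1 + C2*t)*exp(-4*t).
Try u_p = A*exp(3*t). Substituting into the equation and dividing by exp(3*t) gives A = -6/49, so u_p = -6*exp(3*t)/49.

u = -6*exp(3*t)/49 + C1*exp(-4*t) + C2*t*exp(-4*t)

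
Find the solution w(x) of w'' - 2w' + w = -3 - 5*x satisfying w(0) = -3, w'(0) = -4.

w = -13 - 5*x + 10*exp(x) - 9*x*exp(x)

Characteristic equation r² - 2r + 1 = 0 has discriminant (-2)² - 4·(1) = 0, so r = 1 is a repeated root.
Hence w_h = (C1 + C2*x)*exp(x).
For the particular solution try w_p = A0 + A1*x. Substituting and matching coefficients of each power of x gives A0 = -13, A1 = -5, so w_p = -13 - 5*x.
General solution: w = -13 - 5*x + C1*exp(x) + C2*x*exp(x).
Apply the initial conditions: w(0) = -13 + C1 = -3 and w'(0) = -5 + C1 + C2 = -4. Solving gives C1 = 10, C2 = -9.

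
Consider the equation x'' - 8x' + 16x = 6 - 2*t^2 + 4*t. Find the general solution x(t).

x = 29/64 - t**2/8 + t/8 + C1*exp(4*t) + C2*t*exp(4*t)

Characteristic equation r² - 8r + 16 = 0 has discriminant (-8)² - 4·(16) = 0, so r = 4 is a repeated root.
Hence x_h = (C1 + C2*t)*exp(4*t).
For the particular solution try x_p = A0 + A1*t + A2*t^2. Substituting and matching coefficients of each power of t gives A0 = 29/64, A1 = 1/8, A2 = -1/8, so x_p = 29/64 - t^2/8 + t/8.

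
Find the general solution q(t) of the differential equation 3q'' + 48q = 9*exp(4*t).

q = 3*exp(4*t)/32 + C1*cos(4*t) + C2*sin(4*t)

Divide through by 3: q'' + 16q = 3*exp(4*t).
Characteristic equation r² + 16 = 0 has discriminant (0)² - 4·(16) = -64 < 0, so r = ± 4i.
Hence q_h = C1*cos(4*t) + C2*sin(4*t).
Try q_p = A*exp(4*t). Substituting into the equation and dividing by exp(4*t) gives A = 3/32, so q_p = 3*exp(4*t)/32.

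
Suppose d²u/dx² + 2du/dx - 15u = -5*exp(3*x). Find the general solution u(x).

u = C1*exp(3*x) + C2*exp(-5*x) - 5*x*exp(3*x)/8

Characteristic equation r² + 2r - 15 = 0 factors as (r - 3)(r + 5) = 0, so r = 3, -5.
Hence u_h = C1*exp(3*x) + C2*exp(-5*x).
Since exp(3*x) solves the homogeneous equation (r = 3 is a root of multiplicity 1), multiply the trial by x. Try u_p = A*x*exp(3*x). Substituting into the equation and dividing by exp(3*x) gives A = -5/8, so u_p = -5*x*exp(3*x)/8.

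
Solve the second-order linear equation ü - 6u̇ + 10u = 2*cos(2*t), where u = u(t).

Characteristic equation r² - 6r + 10 = 0 has discriminant (-6)² - 4·(10) = -4 < 0, so r = 3 ± i.
Hence u_h = C1*cos(t)*exp(3*t) + C2*exp(3*t)*sin(t).
Try u_p = A*cos(2*t) + B*sin(2*t). Substituting and equating the coefficients of cos(2t) and sin(2t) gives A = 1/15, B = -2/15, so u_p = -2*sin(2*t)/15 + cos(2*t)/15.

u = -2*sin(2*t)/15 + cos(2*t)/15 + C1*cos(t)*exp(3*t) + C2*exp(3*t)*sin(t)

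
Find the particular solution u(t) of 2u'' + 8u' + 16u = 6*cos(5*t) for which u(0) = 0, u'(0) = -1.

u = -51*cos(5*t)/689 + 60*sin(5*t)/689 - 887*exp(-2*t)*sin(2*t)/1378 + 51*cos(2*t)*exp(-2*t)/689

Divide through by 2: u'' + 4u' + 8u = 3*cos(5*t).
Characteristic equation r² + 4r + 8 = 0 has discriminant (4)² - 4·(8) = -16 < 0, so r = -2 ± 2i.
Hence u_h = C1*cos(2*t)*exp(-2*t) + C2*exp(-2*t)*sin(2*t).
Try u_p = A*cos(5*t) + B*sin(5*t). Substituting and equating the coefficients of cos(5t) and sin(5t) gives A = -51/689, B = 60/689, so u_p = -51*cos(5*t)/689 + 60*sin(5*t)/689.
General solution: u = -51*cos(5*t)/689 + 60*sin(5*t)/689 + C1*cos(2*t)*exp(-2*t) + C2*exp(-2*t)*sin(2*t).
Apply the initial conditions: u(0) = -51/689 + C1 = 0 and u'(0) = 300/689 - 2*C1 + 2*C2 = -1. Solving gives C1 = 51/689, C2 = -887/1378.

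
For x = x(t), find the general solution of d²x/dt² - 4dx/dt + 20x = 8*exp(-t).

x = 8*exp(-t)/25 + C1*cos(4*t)*exp(2*t) + C2*exp(2*t)*sin(4*t)

Characteristic equation r² - 4r + 20 = 0 has discriminant (-4)² - 4·(20) = -64 < 0, so r = 2 ± 4i.
Hence x_h = C1*cos(4*t)*exp(2*t) + C2*exp(2*t)*sin(4*t).
Try x_p = A*exp(-t). Substituting into the equation and dividing by exp(-t) gives A = 8/25, so x_p = 8*exp(-t)/25.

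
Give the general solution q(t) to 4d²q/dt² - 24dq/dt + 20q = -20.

q = -1 + C1*exp(5*t) + C2*exp(t)

Divide through by 4: q'' - 6q' + 5q = -5.
Characteristic equation r² - 6r + 5 = 0 factors as (r - 5)(r - 1) = 0, so r = 5, 1.
Hence q_h = C1*exp(5*t) + C2*exp(t).
For the particular solution try q_p = A0. Substituting and matching coefficients of each power of t gives A0 = -1, so q_p = -1.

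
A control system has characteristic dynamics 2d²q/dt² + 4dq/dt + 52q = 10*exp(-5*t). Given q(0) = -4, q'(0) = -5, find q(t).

Divide through by 2: q'' + 2q' + 26q = 5*exp(-5*t).
Characteristic equation r² + 2r + 26 = 0 has discriminant (2)² - 4·(26) = -100 < 0, so r = -1 ± 5i.
Hence q_h = C1*cos(5*t)*exp(-t) + C2*exp(-t)*sin(5*t).
Try q_p = A*exp(-5*t). Substituting into the equation and dividing by exp(-5*t) gives A = 5/41, so q_p = 5*exp(-5*t)/41.
General solution: q = 5*exp(-5*t)/41 + C1*cos(5*t)*exp(-t) + C2*exp(-t)*sin(5*t).
Apply the initial conditions: q(0) = 5/41 + C1 = -4 and q'(0) = -25/41 - C1 + 5*C2 = -5. Solving gives C1 = -169/41, C2 = -349/205.

q = 5*exp(-5*t)/41 - 349*exp(-t)*sin(5*t)/205 - 169*cos(5*t)*exp(-t)/41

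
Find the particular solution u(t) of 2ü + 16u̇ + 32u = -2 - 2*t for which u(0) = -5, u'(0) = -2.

u = -1/32 - 159*exp(-4*t)/32 - t/16 - 349*t*exp(-4*t)/16

Divide through by 2: u'' + 8u' + 16u = -1 - t.
Characteristic equation r² + 8r + 16 = 0 has discriminant (8)² - 4·(16) = 0, so r = -4 is a repeated root.
Hence u_h = (C1 + C2*t)*exp(-4*t).
For the particular solution try u_p = A0 + A1*t. Substituting and matching coefficients of each power of t gives A0 = -1/32, A1 = -1/16, so u_p = -1/32 - t/16.
General solution: u = -1/32 - t/16 + C1*exp(-4*t) + C2*t*exp(-4*t).
Apply the initial conditions: u(0) = -1/32 + C1 = -5 and u'(0) = -1/16 + C2 - 4*C1 = -2. Solving gives C1 = -159/32, C2 = -349/16.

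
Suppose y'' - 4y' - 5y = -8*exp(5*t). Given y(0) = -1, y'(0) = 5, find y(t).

y = -17*exp(-t)/9 + 8*exp(5*t)/9 - 4*t*exp(5*t)/3

Characteristic equation r² - 4r - 5 = 0 factors as (r - 5)(r + 1) = 0, so r = 5, -1.
Hence y_h = C1*exp(5*t) + C2*exp(-t).
Since exp(5*t) solves the homogeneous equation (r = 5 is a root of multiplicity 1), multiply the trial by t. Try y_p = A*t*exp(5*t). Substituting into the equation and dividing by exp(5*t) gives A = -4/3, so y_p = -4*t*exp(5*t)/3.
General solution: y = C1*exp(5*t) + C2*exp(-t) - 4*t*exp(5*t)/3.
Apply the initial conditions: y(0) = C1 + C2 = -1 and y'(0) = -4/3 - C2 + 5*C1 = 5. Solving gives C1 = 8/9, C2 = -17/9.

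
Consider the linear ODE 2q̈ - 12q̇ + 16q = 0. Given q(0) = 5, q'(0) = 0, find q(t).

Divide through by 2: q'' - 6q' + 8q = 0.
Characteristic equation r² - 6r + 8 = 0 factors as (r - 4)(r - 2) = 0, so r = 4, 2.
Hence q_h = C1*exp(4*t) + C2*exp(2*t).
Apply the initial conditions: q(0) = C1 + C2 = 5 and q'(0) = 2*C2 + 4*C1 = 0. Solving gives C1 = -5, C2 = 10.

q = -5*exp(4*t) + 10*exp(2*t)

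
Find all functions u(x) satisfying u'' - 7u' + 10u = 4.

u = 2/5 + C1*exp(2*x) + C2*exp(5*x)

Characteristic equation r² - 7r + 10 = 0 factors as (r - 2)(r - 5) = 0, so r = 2, 5.
Hence u_h = C1*exp(2*x) + C2*exp(5*x).
For the particular solution try u_p = A0. Substituting and matching coefficients of each power of x gives A0 = 2/5, so u_p = 2/5.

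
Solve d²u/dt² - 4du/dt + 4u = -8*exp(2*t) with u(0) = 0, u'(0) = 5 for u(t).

u = -4*t**2*exp(2*t) + 5*t*exp(2*t)

Characteristic equation r² - 4r + 4 = 0 has discriminant (-4)² - 4·(4) = 0, so r = 2 is a repeated root.
Hence u_h = (C1 + C2*t)*exp(2*t).
Since exp(2*t) solves the homogeneous equation (r = 2 is a root of multiplicity 2), multiply the trial by t^2. Try u_p = A*t^2*exp(2*t). Substituting into the equation and dividing by exp(2*t) gives A = -4, so u_p = -4*t^2*exp(2*t).
General solution: u = C1*exp(2*t) - 4*t^2*exp(2*t) + C2*t*exp(2*t).
Apply the initial conditions: u(0) = C1 = 0 and u'(0) = C2 + 2*C1 = 5. Solving gives C1 = 0, C2 = 5.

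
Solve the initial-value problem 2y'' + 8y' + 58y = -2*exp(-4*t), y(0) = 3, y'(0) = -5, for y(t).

y = -exp(-4*t)/29 + 27*exp(-2*t)*sin(5*t)/145 + 88*cos(5*t)*exp(-2*t)/29

Divide through by 2: y'' + 4y' + 29y = -exp(-4*t).
Characteristic equation r² + 4r + 29 = 0 has discriminant (4)² - 4·(29) = -100 < 0, so r = -2 ± 5i.
Hence y_h = C1*cos(5*t)*exp(-2*t) + C2*exp(-2*t)*sin(5*t).
Try y_p = A*exp(-4*t). Substituting into the equation and dividing by exp(-4*t) gives A = -1/29, so y_p = -exp(-4*t)/29.
General solution: y = -exp(-4*t)/29 + C1*cos(5*t)*exp(-2*t) + C2*exp(-2*t)*sin(5*t).
Apply the initial conditions: y(0) = -1/29 + C1 = 3 and y'(0) = 4/29 - 2*C1 + 5*C2 = -5. Solving gives C1 = 88/29, C2 = 27/145.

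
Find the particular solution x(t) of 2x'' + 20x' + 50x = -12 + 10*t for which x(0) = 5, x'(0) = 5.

x = -8/25 + t/5 + 133*exp(-5*t)/25 + 157*t*exp(-5*t)/5

Divide through by 2: x'' + 10x' + 25x = -6 + 5*t.
Characteristic equation r² + 10r + 25 = 0 has discriminant (10)² - 4·(25) = 0, so r = -5 is a repeated root.
Hence x_h = (C1 + C2*t)*exp(-5*t).
For the particular solution try x_p = A0 + A1*t. Substituting and matching coefficients of each power of t gives A0 = -8/25, A1 = 1/5, so x_p = -8/25 + t/5.
General solution: x = -8/25 + t/5 + C1*exp(-5*t) + C2*t*exp(-5*t).
Apply the initial conditions: x(0) = -8/25 + C1 = 5 and x'(0) = 1/5 + C2 - 5*C1 = 5. Solving gives C1 = 133/25, C2 = 157/5.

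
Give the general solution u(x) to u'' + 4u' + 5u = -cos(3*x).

Characteristic equation r² + 4r + 5 = 0 has discriminant (4)² - 4·(5) = -4 < 0, so r = -2 ± i.
Hence u_h = C1*cos(x)*exp(-2*x) + C2*exp(-2*x)*sin(x).
Try u_p = A*cos(3*x) + B*sin(3*x). Substituting and equating the coefficients of cos(3x) and sin(3x) gives A = 1/40, B = -3/40, so u_p = -3*sin(3*x)/40 + cos(3*x)/40.

u = -3*sin(3*x)/40 + cos(3*x)/40 + C1*cos(x)*exp(-2*x) + C2*exp(-2*x)*sin(x)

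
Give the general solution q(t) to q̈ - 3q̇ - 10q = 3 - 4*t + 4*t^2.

Characteristic equation r² - 3r - 10 = 0 factors as (r - 5)(r + 2) = 0, so r = 5, -2.
Hence q_h = C1*exp(5*t) + C2*exp(-2*t).
For the particular solution try q_p = A0 + A1*t + A2*t^2. Substituting and matching coefficients of each power of t gives A0 = -143/250, A1 = 16/25, A2 = -2/5, so q_p = -143/250 - 2*t^2/5 + 16*t/25.

q = -143/250 - 2*t**2/5 + 16*t/25 + C1*exp(5*t) + C2*exp(-2*t)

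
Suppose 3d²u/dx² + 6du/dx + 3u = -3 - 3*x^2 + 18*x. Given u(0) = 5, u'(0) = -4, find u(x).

u = -19 - x**2 + 10*x + 24*exp(-x) + 10*x*exp(-x)

Divide through by 3: u'' + 2u' + u = -1 - x^2 + 6*x.
Characteristic equation r² + 2r + 1 = 0 has discriminant (2)² - 4·(1) = 0, so r = -1 is a repeated root.
Hence u_h = (C1 + C2*x)*exp(-x).
For the particular solution try u_p = A0 + A1*x + A2*x^2. Substituting and matching coefficients of each power of x gives A0 = -19, A1 = 10, A2 = -1, so u_p = -19 - x^2 + 10*x.
General solution: u = -19 - x^2 + 10*x + C1*exp(-x) + C2*x*exp(-x).
Apply the initial conditions: u(0) = -19 + C1 = 5 and u'(0) = 10 + C2 - C1 = -4. Solving gives C1 = 24, C2 = 10.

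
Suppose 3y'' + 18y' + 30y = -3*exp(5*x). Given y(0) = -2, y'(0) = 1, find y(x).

Divide through by 3: y'' + 6y' + 10y = -exp(5*x).
Characteristic equation r² + 6r + 10 = 0 has discriminant (6)² - 4·(10) = -4 < 0, so r = -3 ± i.
Hence y_h = C1*cos(x)*exp(-3*x) + C2*exp(-3*x)*sin(x).
Try y_p = A*exp(5*x). Substituting into the equation and dividing by exp(5*x) gives A = -1/65, so y_p = -exp(5*x)/65.
General solution: y = -exp(5*x)/65 + C1*cos(x)*exp(-3*x) + C2*exp(-3*x)*sin(x).
Apply the initial conditions: y(0) = -1/65 + C1 = -2 and y'(0) = -1/13 + C2 - 3*C1 = 1. Solving gives C1 = -129/65, C2 = -317/65.

y = -exp(5*x)/65 - 317*exp(-3*x)*sin(x)/65 - 129*cos(x)*exp(-3*x)/65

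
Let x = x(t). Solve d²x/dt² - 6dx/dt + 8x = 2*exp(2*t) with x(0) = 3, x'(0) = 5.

Characteristic equation r² - 6r + 8 = 0 factors as (r - 4)(r - 2) = 0, so r = 4, 2.
Hence x_h = C1*exp(4*t) + C2*exp(2*t).
Since exp(2*t) solves the homogeneous equation (r = 2 is a root of multiplicity 1), multiply the trial by t. Try x_p = A*t*exp(2*t). Substituting into the equation and dividing by exp(2*t) gives A = -1, so x_p = -t*exp(2*t).
General solution: x = C1*exp(4*t) + C2*exp(2*t) - t*exp(2*t).
Apply the initial conditions: x(0) = C1 + C2 = 3 and x'(0) = -1 + 2*C2 + 4*C1 = 5. Solving gives C1 = 0, C2 = 3.

x = 3*exp(2*t) - t*exp(2*t)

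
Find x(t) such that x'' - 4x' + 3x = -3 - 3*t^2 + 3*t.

Characteristic equation r² - 4r + 3 = 0 factors as (r - 1)(r - 3) = 0, so r = 1, 3.
Hence x_h = C1*exp(t) + C2*exp(3*t).
For the particular solution try x_p = A0 + A1*t + A2*t^2. Substituting and matching coefficients of each power of t gives A0 = -23/9, A1 = -5/3, A2 = -1, so x_p = -23/9 - t^2 - 5*t/3.

x = -23/9 - t**2 - 5*t/3 + C1*exp(t) + C2*exp(3*t)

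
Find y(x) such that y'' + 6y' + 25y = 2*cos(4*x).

Characteristic equation r² + 6r + 25 = 0 has discriminant (6)² - 4·(25) = -64 < 0, so r = -3 ± 4i.
Hence y_h = C1*cos(4*x)*exp(-3*x) + C2*exp(-3*x)*sin(4*x).
Try y_p = A*cos(4*x) + B*sin(4*x). Substituting and equating the coefficients of cos(4x) and sin(4x) gives A = 2/73, B = 16/219, so y_p = 2*cos(4*x)/73 + 16*sin(4*x)/219.

y = 2*cos(4*x)/73 + 16*sin(4*x)/219 + C1*cos(4*x)*exp(-3*x) + C2*exp(-3*x)*sin(4*x)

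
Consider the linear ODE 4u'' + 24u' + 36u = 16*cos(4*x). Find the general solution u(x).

Divide through by 4: u'' + 6u' + 9u = 4*cos(4*x).
Characteristic equation r² + 6r + 9 = 0 has discriminant (6)² - 4·(9) = 0, so r = -3 is a repeated root.
Hence u_h = (C1 + C2*x)*exp(-3*x).
Try u_p = A*cos(4*x) + B*sin(4*x). Substituting and equating the coefficients of cos(4x) and sin(4x) gives A = -28/625, B = 96/625, so u_p = -28*cos(4*x)/625 + 96*sin(4*x)/625.

u = -28*cos(4*x)/625 + 96*sin(4*x)/625 + C1*exp(-3*x) + C2*x*exp(-3*x)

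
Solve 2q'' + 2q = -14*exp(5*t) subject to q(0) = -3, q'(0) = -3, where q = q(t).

Divide through by 2: q'' + q = -7*exp(5*t).
Characteristic equation r² + 1 = 0 has discriminant (0)² - 4·(1) = -4 < 0, so r = ± i.
Hence q_h = C1*cos(t) + C2*sin(t).
Try q_p = A*exp(5*t). Substituting into the equation and dividing by exp(5*t) gives A = -7/26, so q_p = -7*exp(5*t)/26.
General solution: q = -7*exp(5*t)/26 + C1*cos(t) + C2*sin(t).
Apply the initial conditions: q(0) = -7/26 + C1 = -3 and q'(0) = -35/26 + C2 = -3. Solving gives C1 = -71/26, C2 = -43/26.

q = -71*cos(t)/26 - 43*sin(t)/26 - 7*exp(5*t)/26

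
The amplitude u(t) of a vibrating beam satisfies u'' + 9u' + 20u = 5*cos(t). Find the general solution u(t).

Characteristic equation r² + 9r + 20 = 0 factors as (r + 5)(r + 4) = 0, so r = -5, -4.
Hence u_h = C1*exp(-5*t) + C2*exp(-4*t).
Try u_p = A*cos(t) + B*sin(t). Substituting and equating the coefficients of cos(t) and sin(t) gives A = 95/442, B = 45/442, so u_p = 45*sin(t)/442 + 95*cos(t)/442.

u = 45*sin(t)/442 + 95*cos(t)/442 + C1*exp(-5*t) + C2*exp(-4*t)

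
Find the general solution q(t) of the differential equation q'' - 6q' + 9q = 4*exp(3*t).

q = C1*exp(3*t) + 2*t**2*exp(3*t) + C2*t*exp(3*t)

Characteristic equation r² - 6r + 9 = 0 has discriminant (-6)² - 4·(9) = 0, so r = 3 is a repeated root.
Hence q_h = (C1 + C2*t)*exp(3*t).
Since exp(3*t) solves the homogeneous equation (r = 3 is a root of multiplicity 2), multiply the trial by t^2. Try q_p = A*t^2*exp(3*t). Substituting into the equation and dividing by exp(3*t) gives A = 2, so q_p = 2*t^2*exp(3*t).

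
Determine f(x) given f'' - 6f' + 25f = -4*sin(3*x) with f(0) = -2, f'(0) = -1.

Characteristic equation r² - 6r + 25 = 0 has discriminant (-6)² - 4·(25) = -64 < 0, so r = 3 ± 4i.
Hence f_h = C1*cos(4*x)*exp(3*x) + C2*exp(3*x)*sin(4*x).
Try f_p = A*cos(3*x) + B*sin(3*x). Substituting and equating the coefficients of cos(3x) and sin(3x) gives A = -18/145, B = -16/145, so f_p = -18*cos(3*x)/145 - 16*sin(3*x)/145.
General solution: f = -18*cos(3*x)/145 - 16*sin(3*x)/145 + C1*cos(4*x)*exp(3*x) + C2*exp(3*x)*sin(4*x).
Apply the initial conditions: f(0) = -18/145 + C1 = -2 and f'(0) = -48/145 + 3*C1 + 4*C2 = -1. Solving gives C1 = -272/145, C2 = 719/580.

f = -18*cos(3*x)/145 - 16*sin(3*x)/145 - 272*cos(4*x)*exp(3*x)/145 + 719*exp(3*x)*sin(4*x)/580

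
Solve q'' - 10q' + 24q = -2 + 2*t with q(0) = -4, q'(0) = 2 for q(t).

q = -7/144 - 205*exp(4*t)/16 + t/12 + 319*exp(6*t)/36

Characteristic equation r² - 10r + 24 = 0 factors as (r - 4)(r - 6) = 0, so r = 4, 6.
Hence q_h = C1*exp(4*t) + C2*exp(6*t).
For the particular solution try q_p = A0 + A1*t. Substituting and matching coefficients of each power of t gives A0 = -7/144, A1 = 1/12, so q_p = -7/144 + t/12.
General solution: q = -7/144 + t/12 + C1*exp(4*t) + C2*exp(6*t).
Apply the initial conditions: q(0) = -7/144 + C1 + C2 = -4 and q'(0) = 1/12 + 4*C1 + 6*C2 = 2. Solving gives C1 = -205/16, C2 = 319/36.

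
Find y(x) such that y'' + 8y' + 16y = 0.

Characteristic equation r² + 8r + 16 = 0 has discriminant (8)² - 4·(16) = 0, so r = -4 is a repeated root.
Hence y_h = (C1 + C2*x)*exp(-4*x).

y = C1*exp(-4*x) + C2*x*exp(-4*x)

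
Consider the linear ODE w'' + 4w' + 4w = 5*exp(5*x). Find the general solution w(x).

w = 5*exp(5*x)/49 + C1*exp(-2*x) + C2*x*exp(-2*x)

Characteristic equation r² + 4r + 4 = 0 has discriminant (4)² - 4·(4) = 0, so r = -2 is a repeated root.
Hence w_h = (C1 + C2*x)*exp(-2*x).
Try w_p = A*exp(5*x). Substituting into the equation and dividing by exp(5*x) gives A = 5/49, so w_p = 5*exp(5*x)/49.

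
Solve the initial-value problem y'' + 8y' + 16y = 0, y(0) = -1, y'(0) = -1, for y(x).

Characteristic equation r² + 8r + 16 = 0 has discriminant (8)² - 4·(16) = 0, so r = -4 is a repeated root.
Hence y_h = (C1 + C2*x)*exp(-4*x).
Apply the initial conditions: y(0) = C1 = -1 and y'(0) = C2 - 4*C1 = -1. Solving gives C1 = -1, C2 = -5.

y = -exp(-4*x) - 5*x*exp(-4*x)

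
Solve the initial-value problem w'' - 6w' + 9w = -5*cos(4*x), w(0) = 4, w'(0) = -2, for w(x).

w = 7*cos(4*x)/125 + 24*sin(4*x)/125 + 493*exp(3*x)/125 - 73*x*exp(3*x)/5

Characteristic equation r² - 6r + 9 = 0 has discriminant (-6)² - 4·(9) = 0, so r = 3 is a repeated root.
Hence w_h = (C1 + C2*x)*exp(3*x).
Try w_p = A*cos(4*x) + B*sin(4*x). Substituting and equating the coefficients of cos(4x) and sin(4x) gives A = 7/125, B = 24/125, so w_p = 7*cos(4*x)/125 + 24*sin(4*x)/125.
General solution: w = 7*cos(4*x)/125 + 24*sin(4*x)/125 + C1*exp(3*x) + C2*x*exp(3*x).
Apply the initial conditions: w(0) = 7/125 + C1 = 4 and w'(0) = 96/125 + C2 + 3*C1 = -2. Solving gives C1 = 493/125, C2 = -73/5.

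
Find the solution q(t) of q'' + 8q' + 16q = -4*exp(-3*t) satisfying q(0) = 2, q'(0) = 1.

q = -4*exp(-3*t) + 6*exp(-4*t) + 13*t*exp(-4*t)

Characteristic equation r² + 8r + 16 = 0 has discriminant (8)² - 4·(16) = 0, so r = -4 is a repeated root.
Hence q_h = (C1 + C2*t)*exp(-4*t).
Try q_p = A*exp(-3*t). Substituting into the equation and dividing by exp(-3*t) gives A = -4, so q_p = -4*exp(-3*t).
General solution: q = -4*exp(-3*t) + C1*exp(-4*t) + C2*t*exp(-4*t).
Apply the initial conditions: q(0) = -4 + C1 = 2 and q'(0) = 12 + C2 - 4*C1 = 1. Solving gives C1 = 6, C2 = 13.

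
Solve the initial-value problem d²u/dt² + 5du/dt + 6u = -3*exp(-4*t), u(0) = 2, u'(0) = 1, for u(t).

Characteristic equation r² + 5r + 6 = 0 factors as (r + 3)(r + 2) = 0, so r = -3, -2.
Hence u_h = C1*exp(-3*t) + C2*exp(-2*t).
Try u_p = A*exp(-4*t). Substituting into the equation and dividing by exp(-4*t) gives A = -3/2, so u_p = -3*exp(-4*t)/2.
General solution: u = -3*exp(-4*t)/2 + C1*exp(-3*t) + C2*exp(-2*t).
Apply the initial conditions: u(0) = -3/2 + C1 + C2 = 2 and u'(0) = 6 - 3*C1 - 2*C2 = 1. Solving gives C1 = -2, C2 = 11/2.

u = -2*exp(-3*t) - 3*exp(-4*t)/2 + 11*exp(-2*t)/2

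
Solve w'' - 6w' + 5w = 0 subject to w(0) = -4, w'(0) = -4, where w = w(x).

w = -4*exp(x)

Characteristic equation r² - 6r + 5 = 0 factors as (r - 1)(r - 5) = 0, so r = 1, 5.
Hence w_h = C1*exp(x) + C2*exp(5*x).
Apply the initial conditions: w(0) = C1 + C2 = -4 and w'(0) = C1 + 5*C2 = -4. Solving gives C1 = -4, C2 = 0.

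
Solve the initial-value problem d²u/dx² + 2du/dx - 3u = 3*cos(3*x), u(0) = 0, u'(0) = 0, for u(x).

u = -cos(3*x)/5 + exp(-3*x)/8 + sin(3*x)/10 + 3*exp(x)/40

Characteristic equation r² + 2r - 3 = 0 factors as (r + 3)(r - 1) = 0, so r = -3, 1.
Hence u_h = C1*exp(-3*x) + C2*exp(x).
Try u_p = A*cos(3*x) + B*sin(3*x). Substituting and equating the coefficients of cos(3x) and sin(3x) gives A = -1/5, B = 1/10, so u_p = -cos(3*x)/5 + sin(3*x)/10.
General solution: u = -cos(3*x)/5 + sin(3*x)/10 + C1*exp(-3*x) + C2*exp(x).
Apply the initial conditions: u(0) = -1/5 + C1 + C2 = 0 and u'(0) = 3/10 + C2 - 3*C1 = 0. Solving gives C1 = 1/8, C2 = 3/40.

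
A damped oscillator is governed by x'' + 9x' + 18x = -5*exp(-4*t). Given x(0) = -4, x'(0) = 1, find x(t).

x = -28*exp(-3*t)/3 + 5*exp(-4*t)/2 + 17*exp(-6*t)/6

Characteristic equation r² + 9r + 18 = 0 factors as (r + 3)(r + 6) = 0, so r = -3, -6.
Hence x_h = C1*exp(-3*t) + C2*exp(-6*t).
Try x_p = A*exp(-4*t). Substituting into the equation and dividing by exp(-4*t) gives A = 5/2, so x_p = 5*exp(-4*t)/2.
General solution: x = 5*exp(-4*t)/2 + C1*exp(-3*t) + C2*exp(-6*t).
Apply the initial conditions: x(0) = 5/2 + C1 + C2 = -4 and x'(0) = -10 - 6*C2 - 3*C1 = 1. Solving gives C1 = -28/3, C2 = 17/6.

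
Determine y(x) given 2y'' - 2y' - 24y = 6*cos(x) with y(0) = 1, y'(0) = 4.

Divide through by 2: y'' - y' - 12y = 3*cos(x).
Characteristic equation r² - r - 12 = 0 factors as (r - 4)(r + 3) = 0, so r = 4, -3.
Hence y_h = C1*exp(4*x) + C2*exp(-3*x).
Try y_p = A*cos(x) + B*sin(x). Substituting and equating the coefficients of cos(x) and sin(x) gives A = -39/170, B = -3/170, so y_p = -39*cos(x)/170 - 3*sin(x)/170.
General solution: y = -39*cos(x)/170 - 3*sin(x)/170 + C1*exp(4*x) + C2*exp(-3*x).
Apply the initial conditions: y(0) = -39/170 + C1 + C2 = 1 and y'(0) = -3/170 - 3*C2 + 4*C1 = 4. Solving gives C1 = 131/119, C2 = 9/70.

y = -39*cos(x)/170 - 3*sin(x)/170 + 9*exp(-3*x)/70 + 131*exp(4*x)/119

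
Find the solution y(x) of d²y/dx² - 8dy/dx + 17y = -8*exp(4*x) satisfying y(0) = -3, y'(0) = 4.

Characteristic equation r² - 8r + 17 = 0 has discriminant (-8)² - 4·(17) = -4 < 0, so r = 4 ± i.
Hence y_h = C1*cos(x)*exp(4*x) + C2*exp(4*x)*sin(x).
Try y_p = A*exp(4*x). Substituting into the equation and dividing by exp(4*x) gives A = -8, so y_p = -8*exp(4*x).
General solution: y = -8*exp(4*x) + C1*cos(x)*exp(4*x) + C2*exp(4*x)*sin(x).
Apply the initial conditions: y(0) = -8 + C1 = -3 and y'(0) = -32 + C2 + 4*C1 = 4. Solving gives C1 = 5, C2 = 16.

y = -8*exp(4*x) + 5*cos(x)*exp(4*x) + 16*exp(4*x)*sin(x)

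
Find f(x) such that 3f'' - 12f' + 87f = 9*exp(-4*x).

Divide through by 3: f'' - 4f' + 29f = 3*exp(-4*x).
Characteristic equation r² - 4r + 29 = 0 has discriminant (-4)² - 4·(29) = -100 < 0, so r = 2 ± 5i.
Hence f_h = C1*cos(5*x)*exp(2*x) + C2*exp(2*x)*sin(5*x).
Try f_p = A*exp(-4*x). Substituting into the equation and dividing by exp(-4*x) gives A = 3/61, so f_p = 3*exp(-4*x)/61.

f = 3*exp(-4*x)/61 + C1*cos(5*x)*exp(2*x) + C2*exp(2*x)*sin(5*x)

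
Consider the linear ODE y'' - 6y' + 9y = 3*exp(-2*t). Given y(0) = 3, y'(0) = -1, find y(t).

y = 3*exp(-2*t)/25 + 72*exp(3*t)/25 - 47*t*exp(3*t)/5

Characteristic equation r² - 6r + 9 = 0 has discriminant (-6)² - 4·(9) = 0, so r = 3 is a repeated root.
Hence y_h = (C1 + C2*t)*exp(3*t).
Try y_p = A*exp(-2*t). Substituting into the equation and dividing by exp(-2*t) gives A = 3/25, so y_p = 3*exp(-2*t)/25.
General solution: y = 3*exp(-2*t)/25 + C1*exp(3*t) + C2*t*exp(3*t).
Apply the initial conditions: y(0) = 3/25 + C1 = 3 and y'(0) = -6/25 + C2 + 3*C1 = -1. Solving gives C1 = 72/25, C2 = -47/5.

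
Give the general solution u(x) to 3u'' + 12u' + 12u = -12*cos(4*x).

Divide through by 3: u'' + 4u' + 4u = -4*cos(4*x).
Characteristic equation r² + 4r + 4 = 0 has discriminant (4)² - 4·(4) = 0, so r = -2 is a repeated root.
Hence u_h = (C1 + C2*x)*exp(-2*x).
Try u_p = A*cos(4*x) + B*sin(4*x). Substituting and equating the coefficients of cos(4x) and sin(4x) gives A = 3/25, B = -4/25, so u_p = -4*sin(4*x)/25 + 3*cos(4*x)/25.

u = -4*sin(4*x)/25 + 3*cos(4*x)/25 + C1*exp(-2*x) + C2*x*exp(-2*x)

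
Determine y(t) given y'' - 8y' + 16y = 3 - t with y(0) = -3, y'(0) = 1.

Characteristic equation r² - 8r + 16 = 0 has discriminant (-8)² - 4·(16) = 0, so r = 4 is a repeated root.
Hence y_h = (C1 + C2*t)*exp(4*t).
For the particular solution try y_p = A0 + A1*t. Substituting and matching coefficients of each power of t gives A0 = 5/32, A1 = -1/16, so y_p = 5/32 - t/16.
General solution: y = 5/32 - t/16 + C1*exp(4*t) + C2*t*exp(4*t).
Apply the initial conditions: y(0) = 5/32 + C1 = -3 and y'(0) = -1/16 + C2 + 4*C1 = 1. Solving gives C1 = -101/32, C2 = 219/16.

y = 5/32 - 101*exp(4*t)/32 - t/16 + 219*t*exp(4*t)/16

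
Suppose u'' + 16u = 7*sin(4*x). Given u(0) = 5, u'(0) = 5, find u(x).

Characteristic equation r² + 16 = 0 has discriminant (0)² - 4·(16) = -64 < 0, so r = ± 4i.
Hence u_h = C1*cos(4*x) + C2*sin(4*x).
Since ±4i are characteristic roots, multiply the trial by x. Try u_p = x*(A*cos(4*x) + B*sin(4*x)). Substituting and equating the coefficients of cos(4x) and sin(4x) gives A = -7/8, B = 0, so u_p = -7*x*cos(4*x)/8.
General solution: u = C1*cos(4*x) + C2*sin(4*x) - 7*x*cos(4*x)/8.
Apply the initial conditions: u(0) = C1 = 5 and u'(0) = -7/8 + 4*C2 = 5. Solving gives C1 = 5, C2 = 47/32.

u = 5*cos(4*x) + 47*sin(4*x)/32 - 7*x*cos(4*x)/8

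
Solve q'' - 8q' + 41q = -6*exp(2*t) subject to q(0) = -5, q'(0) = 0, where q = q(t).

Characteristic equation r² - 8r + 41 = 0 has discriminant (-8)² - 4·(41) = -100 < 0, so r = 4 ± 5i.
Hence q_h = C1*cos(5*t)*exp(4*t) + C2*exp(4*t)*sin(5*t).
Try q_p = A*exp(2*t). Substituting into the equation and dividing by exp(2*t) gives A = -6/29, so q_p = -6*exp(2*t)/29.
General solution: q = -6*exp(2*t)/29 + C1*cos(5*t)*exp(4*t) + C2*exp(4*t)*sin(5*t).
Apply the initial conditions: q(0) = -6/29 + C1 = -5 and q'(0) = -12/29 + 4*C1 + 5*C2 = 0. Solving gives C1 = -139/29, C2 = 568/145.

q = -6*exp(2*t)/29 - 139*cos(5*t)*exp(4*t)/29 + 568*exp(4*t)*sin(5*t)/145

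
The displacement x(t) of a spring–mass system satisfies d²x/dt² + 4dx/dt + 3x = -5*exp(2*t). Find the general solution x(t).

x = -exp(2*t)/3 + C1*exp(-t) + C2*exp(-3*t)

Characteristic equation r² + 4r + 3 = 0 factors as (r + 1)(r + 3) = 0, so r = -1, -3.
Hence x_h = C1*exp(-t) + C2*exp(-3*t).
Try x_p = A*exp(2*t). Substituting into the equation and dividing by exp(2*t) gives A = -1/3, so x_p = -exp(2*t)/3.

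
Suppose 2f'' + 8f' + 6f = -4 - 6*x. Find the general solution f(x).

f = 2/3 - x + C1*exp(-3*x) + C2*exp(-x)

Divide through by 2: f'' + 4f' + 3f = -2 - 3*x.
Characteristic equation r² + 4r + 3 = 0 factors as (r + 3)(r + 1) = 0, so r = -3, -1.
Hence f_h = C1*exp(-3*x) + C2*exp(-x).
For the particular solution try f_p = A0 + A1*x. Substituting and matching coefficients of each power of x gives A0 = 2/3, A1 = -1, so f_p = 2/3 - x.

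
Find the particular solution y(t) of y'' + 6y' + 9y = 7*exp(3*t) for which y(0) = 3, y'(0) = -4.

y = 7*exp(3*t)/36 + 101*exp(-3*t)/36 + 23*t*exp(-3*t)/6

Characteristic equation r² + 6r + 9 = 0 has discriminant (6)² - 4·(9) = 0, so r = -3 is a repeated root.
Hence y_h = (C1 + C2*t)*exp(-3*t).
Try y_p = A*exp(3*t). Substituting into the equation and dividing by exp(3*t) gives A = 7/36, so y_p = 7*exp(3*t)/36.
General solution: y = 7*exp(3*t)/36 + C1*exp(-3*t) + C2*t*exp(-3*t).
Apply the initial conditions: y(0) = 7/36 + C1 = 3 and y'(0) = 7/12 + C2 - 3*C1 = -4. Solving gives C1 = 101/36, C2 = 23/6.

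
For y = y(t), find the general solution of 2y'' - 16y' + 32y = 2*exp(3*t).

Divide through by 2: y'' - 8y' + 16y = exp(3*t).
Characteristic equation r² - 8r + 16 = 0 has discriminant (-8)² - 4·(16) = 0, so r = 4 is a repeated root.
Hence y_h = (C1 + C2*t)*exp(4*t).
Try y_p = A*exp(3*t). Substituting into the equation and dividing by exp(3*t) gives A = 1, so y_p = exp(3*t).

y = C1*exp(4*t) + C2*t*exp(4*t) + exp(3*t)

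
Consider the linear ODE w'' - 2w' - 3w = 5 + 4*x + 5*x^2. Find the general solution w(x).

w = -91/27 - 5*x**2/3 + 8*x/9 + C1*exp(-x) + C2*exp(3*x)

Characteristic equation r² - 2r - 3 = 0 factors as (r + 1)(r - 3) = 0, so r = -1, 3.
Hence w_h = C1*exp(-x) + C2*exp(3*x).
For the particular solution try w_p = A0 + A1*x + A2*x^2. Substituting and matching coefficients of each power of x gives A0 = -91/27, A1 = 8/9, A2 = -5/3, so w_p = -91/27 - 5*x^2/3 + 8*x/9.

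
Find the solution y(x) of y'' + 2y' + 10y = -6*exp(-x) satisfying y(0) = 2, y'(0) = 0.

Characteristic equation r² + 2r + 10 = 0 has discriminant (2)² - 4·(10) = -36 < 0, so r = -1 ± 3i.
Hence y_h = C1*cos(3*x)*exp(-x) + C2*exp(-x)*sin(3*x).
Try y_p = A*exp(-x). Substituting into the equation and dividing by exp(-x) gives A = -2/3, so y_p = -2*exp(-x)/3.
General solution: y = -2*exp(-x)/3 + C1*cos(3*x)*exp(-x) + C2*exp(-x)*sin(3*x).
Apply the initial conditions: y(0) = -2/3 + C1 = 2 and y'(0) = 2/3 - C1 + 3*C2 = 0. Solving gives C1 = 8/3, C2 = 2/3.

y = -2*exp(-x)/3 + 2*exp(-x)*sin(3*x)/3 + 8*cos(3*x)*exp(-x)/3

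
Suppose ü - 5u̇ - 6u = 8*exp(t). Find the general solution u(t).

Characteristic equation r² - 5r - 6 = 0 factors as (r - 6)(r + 1) = 0, so r = 6, -1.
Hence u_h = C1*exp(6*t) + C2*exp(-t).
Try u_p = A*exp(t). Substituting into the equation and dividing by exp(t) gives A = -4/5, so u_p = -4*exp(t)/5.

u = -4*exp(t)/5 + C1*exp(6*t) + C2*exp(-t)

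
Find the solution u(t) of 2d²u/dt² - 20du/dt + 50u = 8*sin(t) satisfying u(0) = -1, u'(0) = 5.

u = -179*exp(5*t)/169 + 10*cos(t)/169 + 24*sin(t)/169 + 132*t*exp(5*t)/13

Divide through by 2: u'' - 10u' + 25u = 4*sin(t).
Characteristic equation r² - 10r + 25 = 0 has discriminant (-10)² - 4·(25) = 0, so r = 5 is a repeated root.
Hence u_h = (C1 + C2*t)*exp(5*t).
Try u_p = A*cos(t) + B*sin(t). Substituting and equating the coefficients of cos(t) and sin(t) gives A = 10/169, B = 24/169, so u_p = 10*cos(t)/169 + 24*sin(t)/169.
General solution: u = 10*cos(t)/169 + 24*sin(t)/169 + C1*exp(5*t) + C2*t*exp(5*t).
Apply the initial conditions: u(0) = 10/169 + C1 = -1 and u'(0) = 24/169 + C2 + 5*C1 = 5. Solving gives C1 = -179/169, C2 = 132/13.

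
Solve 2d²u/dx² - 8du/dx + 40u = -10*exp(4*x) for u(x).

Divide through by 2: u'' - 4u' + 20u = -5*exp(4*x).
Characteristic equation r² - 4r + 20 = 0 has discriminant (-4)² - 4·(20) = -64 < 0, so r = 2 ± 4i.
Hence u_h = C1*cos(4*x)*exp(2*x) + C2*exp(2*x)*sin(4*x).
Try u_p = A*exp(4*x). Substituting into the equation and dividing by exp(4*x) gives A = -1/4, so u_p = -exp(4*x)/4.

u = -exp(4*x)/4 + C1*cos(4*x)*exp(2*x) + C2*exp(2*x)*sin(4*x)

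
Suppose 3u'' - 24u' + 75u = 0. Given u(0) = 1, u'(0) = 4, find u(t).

u = cos(3*t)*exp(4*t)

Divide through by 3: u'' - 8u' + 25u = 0.
Characteristic equation r² - 8r + 25 = 0 has discriminant (-8)² - 4·(25) = -36 < 0, so r = 4 ± 3i.
Hence u_h = C1*cos(3*t)*exp(4*t) + C2*exp(4*t)*sin(3*t).
Apply the initial conditions: u(0) = C1 = 1 and u'(0) = 3*C2 + 4*C1 = 4. Solving gives C1 = 1, C2 = 0.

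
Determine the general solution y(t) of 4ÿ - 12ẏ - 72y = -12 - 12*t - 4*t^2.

y = 4/27 + t**2/18 + 4*t/27 + C1*exp(6*t) + C2*exp(-3*t)

Divide through by 4: y'' - 3y' - 18y = -3 - t^2 - 3*t.
Characteristic equation r² - 3r - 18 = 0 factors as (r - 6)(r + 3) = 0, so r = 6, -3.
Hence y_h = C1*exp(6*t) + C2*exp(-3*t).
For the particular solution try y_p = A0 + A1*t + A2*t^2. Substituting and matching coefficients of each power of t gives A0 = 4/27, A1 = 4/27, A2 = 1/18, so y_p = 4/27 + t^2/18 + 4*t/27.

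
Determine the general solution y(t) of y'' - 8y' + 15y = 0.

Characteristic equation r² - 8r + 15 = 0 factors as (r - 3)(r - 5) = 0, so r = 3, 5.
Hence y_h = C1*exp(3*t) + C2*exp(5*t).

y = C1*exp(3*t) + C2*exp(5*t)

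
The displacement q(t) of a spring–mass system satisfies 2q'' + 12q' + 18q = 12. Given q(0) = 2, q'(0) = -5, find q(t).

Divide through by 2: q'' + 6q' + 9q = 6.
Characteristic equation r² + 6r + 9 = 0 has discriminant (6)² - 4·(9) = 0, so r = -3 is a repeated root.
Hence q_h = (C1 + C2*t)*exp(-3*t).
For the particular solution try q_p = A0. Substituting and matching coefficients of each power of t gives A0 = 2/3, so q_p = 2/3.
General solution: q = 2/3 + C1*exp(-3*t) + C2*t*exp(-3*t).
Apply the initial conditions: q(0) = 2/3 + C1 = 2 and q'(0) = C2 - 3*C1 = -5. Solving gives C1 = 4/3, C2 = -1.

q = 2/3 + 4*exp(-3*t)/3 - t*exp(-3*t)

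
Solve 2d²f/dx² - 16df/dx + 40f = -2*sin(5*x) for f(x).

f = -8*cos(5*x)/325 + sin(5*x)/325 + C1*cos(2*x)*exp(4*x) + C2*exp(4*x)*sin(2*x)

Divide through by 2: f'' - 8f' + 20f = -sin(5*x).
Characteristic equation r² - 8r + 20 = 0 has discriminant (-8)² - 4·(20) = -16 < 0, so r = 4 ± 2i.
Hence f_h = C1*cos(2*x)*exp(4*x) + C2*exp(4*x)*sin(2*x).
Try f_p = A*cos(5*x) + B*sin(5*x). Substituting and equating the coefficients of cos(5x) and sin(5x) gives A = -8/325, B = 1/325, so f_p = -8*cos(5*x)/325 + sin(5*x)/325.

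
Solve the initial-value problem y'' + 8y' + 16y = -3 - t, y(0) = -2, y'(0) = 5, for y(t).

y = -5/32 - 59*exp(-4*t)/32 - t/16 - 37*t*exp(-4*t)/16

Characteristic equation r² + 8r + 16 = 0 has discriminant (8)² - 4·(16) = 0, so r = -4 is a repeated root.
Hence y_h = (C1 + C2*t)*exp(-4*t).
For the particular solution try y_p = A0 + A1*t. Substituting and matching coefficients of each power of t gives A0 = -5/32, A1 = -1/16, so y_p = -5/32 - t/16.
General solution: y = -5/32 - t/16 + C1*exp(-4*t) + C2*t*exp(-4*t).
Apply the initial conditions: y(0) = -5/32 + C1 = -2 and y'(0) = -1/16 + C2 - 4*C1 = 5. Solving gives C1 = -59/32, C2 = -37/16.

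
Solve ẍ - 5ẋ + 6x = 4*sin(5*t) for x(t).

Characteristic equation r² - 5r + 6 = 0 factors as (r - 3)(r - 2) = 0, so r = 3, 2.
Hence x_h = C1*exp(3*t) + C2*exp(2*t).
Try x_p = A*cos(5*t) + B*sin(5*t). Substituting and equating the coefficients of cos(5t) and sin(5t) gives A = 50/493, B = -38/493, so x_p = -38*sin(5*t)/493 + 50*cos(5*t)/493.

x = -38*sin(5*t)/493 + 50*cos(5*t)/493 + C1*exp(3*t) + C2*exp(2*t)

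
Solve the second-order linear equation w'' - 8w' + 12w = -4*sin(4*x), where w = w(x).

w = -8*cos(4*x)/65 + sin(4*x)/65 + C1*exp(2*x) + C2*exp(6*x)

Characteristic equation r² - 8r + 12 = 0 factors as (r - 2)(r - 6) = 0, so r = 2, 6.
Hence w_h = C1*exp(2*x) + C2*exp(6*x).
Try w_p = A*cos(4*x) + B*sin(4*x). Substituting and equating the coefficients of cos(4x) and sin(4x) gives A = -8/65, B = 1/65, so w_p = -8*cos(4*x)/65 + sin(4*x)/65.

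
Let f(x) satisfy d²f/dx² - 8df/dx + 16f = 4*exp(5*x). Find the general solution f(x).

f = 4*exp(5*x) + C1*exp(4*x) + C2*x*exp(4*x)

Characteristic equation r² - 8r + 16 = 0 has discriminant (-8)² - 4·(16) = 0, so r = 4 is a repeated root.
Hence f_h = (C1 + C2*x)*exp(4*x).
Try f_p = A*exp(5*x). Substituting into the equation and dividing by exp(5*x) gives A = 4, so f_p = 4*exp(5*x).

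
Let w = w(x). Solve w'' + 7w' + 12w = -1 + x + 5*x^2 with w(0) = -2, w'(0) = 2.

Characteristic equation r² + 7r + 12 = 0 factors as (r + 3)(r + 4) = 0, so r = -3, -4.
Hence w_h = C1*exp(-3*x) + C2*exp(-4*x).
For the particular solution try w_p = A0 + A1*x + A2*x^2. Substituting and matching coefficients of each power of x gives A0 = 71/864, A1 = -29/72, A2 = 5/12, so w_p = 71/864 - 29*x/72 + 5*x^2/12.
General solution: w = 71/864 - 29*x/72 + 5*x^2/12 + C1*exp(-3*x) + C2*exp(-4*x).
Apply the initial conditions: w(0) = 71/864 + C1 + C2 = -2 and w'(0) = -29/72 - 4*C2 - 3*C1 = 2. Solving gives C1 = -160/27, C2 = 123/32.

w = 71/864 - 160*exp(-3*x)/27 - 29*x/72 + 5*x**2/12 + 123*exp(-4*x)/32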